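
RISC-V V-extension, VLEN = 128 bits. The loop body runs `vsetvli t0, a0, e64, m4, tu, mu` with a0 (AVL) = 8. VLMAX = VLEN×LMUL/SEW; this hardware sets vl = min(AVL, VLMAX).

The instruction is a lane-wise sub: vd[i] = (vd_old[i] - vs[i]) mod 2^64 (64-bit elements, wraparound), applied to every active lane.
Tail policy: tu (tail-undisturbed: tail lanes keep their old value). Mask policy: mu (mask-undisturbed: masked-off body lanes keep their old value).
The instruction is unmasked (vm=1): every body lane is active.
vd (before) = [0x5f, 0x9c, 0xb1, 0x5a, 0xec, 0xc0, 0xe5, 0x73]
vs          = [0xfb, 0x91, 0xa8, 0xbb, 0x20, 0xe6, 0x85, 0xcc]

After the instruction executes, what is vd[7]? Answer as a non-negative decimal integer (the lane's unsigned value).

VLMAX = (128 × 4) / 64 = 8 lanes
vl ← min(8, 8) = 8
vd[0] sub(0x5f,0xfb) -> 0xffffffffffffff64
vd[1] sub(0x9c,0x91) -> 0x0b
vd[2] sub(0xb1,0xa8) -> 0x09
vd[3] sub(0x5a,0xbb) -> 0xffffffffffffff9f
vd[4] sub(0xec,0x20) -> 0xcc
vd[5] sub(0xc0,0xe6) -> 0xffffffffffffffda
vd[6] sub(0xe5,0x85) -> 0x60
vd[7] sub(0x73,0xcc) -> 0xffffffffffffffa7

vd[7] = 18446744073709551527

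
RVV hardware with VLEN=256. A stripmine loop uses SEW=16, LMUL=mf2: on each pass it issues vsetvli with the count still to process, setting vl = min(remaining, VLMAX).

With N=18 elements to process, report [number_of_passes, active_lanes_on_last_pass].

VLMAX = (256 × 1/2) / 16 = 8 lanes
iterations = ceil(18/8) = 3; final-pass vl = 2

[iterations, last_vl] = [3, 2]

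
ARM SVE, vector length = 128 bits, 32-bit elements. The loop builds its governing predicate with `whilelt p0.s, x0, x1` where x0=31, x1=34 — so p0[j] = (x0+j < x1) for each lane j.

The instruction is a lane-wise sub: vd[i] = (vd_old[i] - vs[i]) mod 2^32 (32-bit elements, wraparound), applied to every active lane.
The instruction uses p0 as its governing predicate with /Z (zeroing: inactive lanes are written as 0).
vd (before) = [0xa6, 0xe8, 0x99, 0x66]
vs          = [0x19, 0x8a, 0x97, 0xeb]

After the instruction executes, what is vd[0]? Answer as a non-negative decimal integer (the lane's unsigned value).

lane count: 128 div 32 = 4
p0[j] = (31+j < 34); true for j=0..2 → 3 lanes set
[0] sub(0xa6,0x19) = 0x8d
[1] sub(0xe8,0x8a) = 0x5e
[2] sub(0x99,0x97) = 0x02
[3] tail/zero = 0x00

vd[0] = 141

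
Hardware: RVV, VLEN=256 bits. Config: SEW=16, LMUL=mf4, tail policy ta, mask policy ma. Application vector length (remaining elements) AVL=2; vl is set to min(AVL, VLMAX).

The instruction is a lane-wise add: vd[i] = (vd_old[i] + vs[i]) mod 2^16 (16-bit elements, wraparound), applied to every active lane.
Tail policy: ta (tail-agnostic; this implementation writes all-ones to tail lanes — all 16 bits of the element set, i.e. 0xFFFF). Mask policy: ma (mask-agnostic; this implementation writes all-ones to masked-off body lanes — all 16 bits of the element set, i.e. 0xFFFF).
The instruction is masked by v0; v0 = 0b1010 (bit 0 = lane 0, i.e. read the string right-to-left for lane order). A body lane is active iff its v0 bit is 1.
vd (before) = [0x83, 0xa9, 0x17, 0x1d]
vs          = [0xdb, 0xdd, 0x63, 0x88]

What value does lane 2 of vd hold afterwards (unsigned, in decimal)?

VLMAX = (256 × 1/4) / 16 = 4 lanes
AVL=2 ≤ VLMAX=4, so vl = 2
[0] mask-off/ones = 0xffff
[1] add(0xa9,0xdd) = 0x186
[2] tail/ones = 0xffff
[3] tail/ones = 0xffff

vd[2] = 65535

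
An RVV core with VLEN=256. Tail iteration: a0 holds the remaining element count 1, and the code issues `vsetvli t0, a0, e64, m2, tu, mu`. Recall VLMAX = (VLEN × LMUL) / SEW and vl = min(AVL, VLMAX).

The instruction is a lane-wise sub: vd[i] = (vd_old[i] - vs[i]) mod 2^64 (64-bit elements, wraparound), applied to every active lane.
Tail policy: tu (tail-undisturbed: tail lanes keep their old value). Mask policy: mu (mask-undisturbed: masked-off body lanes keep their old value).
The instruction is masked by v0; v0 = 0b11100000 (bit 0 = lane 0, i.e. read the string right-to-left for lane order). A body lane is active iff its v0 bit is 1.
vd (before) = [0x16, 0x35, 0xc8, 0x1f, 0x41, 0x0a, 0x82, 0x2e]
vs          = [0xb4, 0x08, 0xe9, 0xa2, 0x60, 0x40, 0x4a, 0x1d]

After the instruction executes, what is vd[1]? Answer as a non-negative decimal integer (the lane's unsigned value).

VLMAX = VLEN×LMUL/SEW = 256×2/64 = 8
vl = min(AVL, VLMAX) = min(1, 8) = 1
vd[0] mask-off/keep -> 0x16
vd[1] tail/keep -> 0x35
vd[2] tail/keep -> 0xc8
vd[3] tail/keep -> 0x1f
vd[4] tail/keep -> 0x41
vd[5] tail/keep -> 0x0a
vd[6] tail/keep -> 0x82
vd[7] tail/keep -> 0x2e

vd[1] = 53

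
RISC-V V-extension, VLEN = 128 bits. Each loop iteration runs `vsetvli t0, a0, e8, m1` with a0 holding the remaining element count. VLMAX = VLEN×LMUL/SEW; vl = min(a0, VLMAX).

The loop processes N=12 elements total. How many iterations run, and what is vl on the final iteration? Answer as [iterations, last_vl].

VLMAX = (128 × 1) / 8 = 16 lanes
iterations = ceil(12/16) = 1; final-pass vl = 12

[iterations, last_vl] = [1, 12]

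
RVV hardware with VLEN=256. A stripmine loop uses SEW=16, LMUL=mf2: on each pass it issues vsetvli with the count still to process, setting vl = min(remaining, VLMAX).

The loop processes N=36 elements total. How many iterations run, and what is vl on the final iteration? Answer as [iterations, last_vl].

VLMAX = VLEN×LMUL/SEW = 256×1/2/16 = 8
N=36: ⌈36/8⌉ = 5 iters; last vl = 36 − 4×8 = 4

[iterations, last_vl] = [5, 4]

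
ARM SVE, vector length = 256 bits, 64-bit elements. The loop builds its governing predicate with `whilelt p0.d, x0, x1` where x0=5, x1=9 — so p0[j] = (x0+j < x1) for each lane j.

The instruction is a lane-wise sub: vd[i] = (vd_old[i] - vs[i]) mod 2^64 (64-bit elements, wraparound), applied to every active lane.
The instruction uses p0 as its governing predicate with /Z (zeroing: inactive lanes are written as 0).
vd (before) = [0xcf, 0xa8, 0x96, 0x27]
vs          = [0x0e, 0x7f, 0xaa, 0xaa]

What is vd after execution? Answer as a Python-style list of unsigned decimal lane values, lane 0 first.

register lanes = 256/64 = 4
active while 5+j < 9, i.e. j ∈ [0,4) capped at 4 ⇒ 4
[0] sub(0xcf,0x0e) = 0xc1
[1] sub(0xa8,0x7f) = 0x29
[2] sub(0x96,0xaa) = 0xffffffffffffffec
[3] sub(0x27,0xaa) = 0xffffffffffffff7d

vd = [193, 41, 18446744073709551596, 18446744073709551485]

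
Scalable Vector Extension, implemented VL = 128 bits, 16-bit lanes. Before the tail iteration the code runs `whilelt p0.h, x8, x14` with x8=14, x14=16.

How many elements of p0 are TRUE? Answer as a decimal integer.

vl = 2

lane count: 128 div 16 = 8
active while 14+j < 16, i.e. j ∈ [0,2) capped at 8 ⇒ 2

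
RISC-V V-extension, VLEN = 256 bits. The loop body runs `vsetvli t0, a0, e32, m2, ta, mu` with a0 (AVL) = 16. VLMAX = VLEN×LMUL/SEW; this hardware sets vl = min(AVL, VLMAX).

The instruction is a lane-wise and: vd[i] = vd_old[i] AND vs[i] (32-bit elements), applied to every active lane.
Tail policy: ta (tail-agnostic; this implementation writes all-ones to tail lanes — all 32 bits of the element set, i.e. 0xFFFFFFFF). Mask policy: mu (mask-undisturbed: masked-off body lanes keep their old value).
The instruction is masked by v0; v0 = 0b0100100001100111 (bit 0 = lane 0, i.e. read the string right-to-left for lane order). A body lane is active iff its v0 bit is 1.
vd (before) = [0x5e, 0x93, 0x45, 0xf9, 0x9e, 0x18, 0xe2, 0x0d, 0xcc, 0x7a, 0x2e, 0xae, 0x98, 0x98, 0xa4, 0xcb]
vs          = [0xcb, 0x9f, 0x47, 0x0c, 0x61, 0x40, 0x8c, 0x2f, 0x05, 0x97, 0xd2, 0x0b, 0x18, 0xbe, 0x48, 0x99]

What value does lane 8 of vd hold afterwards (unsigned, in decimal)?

lanes per group: 256·2/32 = 16
vl = min(AVL, VLMAX) = min(16, 16) = 16
lane  0: and(0x5e,0xcb) ⇒ 0x4a
lane  1: and(0x93,0x9f) ⇒ 0x93
lane  2: and(0x45,0x47) ⇒ 0x45
lane  3: mask-off/keep ⇒ 0xf9
lane  4: mask-off/keep ⇒ 0x9e
lane  5: and(0x18,0x40) ⇒ 0x00
lane  6: and(0xe2,0x8c) ⇒ 0x80
lane  7: mask-off/keep ⇒ 0x0d
lane  8: mask-off/keep ⇒ 0xcc
lane  9: mask-off/keep ⇒ 0x7a
lane 10: mask-off/keep ⇒ 0x2e
lane 11: and(0xae,0x0b) ⇒ 0x0a
lane 12: mask-off/keep ⇒ 0x98
lane 13: mask-off/keep ⇒ 0x98
lane 14: and(0xa4,0x48) ⇒ 0x00
lane 15: mask-off/keep ⇒ 0xcb

vd[8] = 204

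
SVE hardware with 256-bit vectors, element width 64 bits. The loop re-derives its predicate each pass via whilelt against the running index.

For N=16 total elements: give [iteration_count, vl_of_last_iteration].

256-bit reg / 64-bit elem → 4 lanes
N=16: ⌈16/4⌉ = 4 iters; last vl = 16 − 3×4 = 4

[iterations, last_vl] = [4, 4]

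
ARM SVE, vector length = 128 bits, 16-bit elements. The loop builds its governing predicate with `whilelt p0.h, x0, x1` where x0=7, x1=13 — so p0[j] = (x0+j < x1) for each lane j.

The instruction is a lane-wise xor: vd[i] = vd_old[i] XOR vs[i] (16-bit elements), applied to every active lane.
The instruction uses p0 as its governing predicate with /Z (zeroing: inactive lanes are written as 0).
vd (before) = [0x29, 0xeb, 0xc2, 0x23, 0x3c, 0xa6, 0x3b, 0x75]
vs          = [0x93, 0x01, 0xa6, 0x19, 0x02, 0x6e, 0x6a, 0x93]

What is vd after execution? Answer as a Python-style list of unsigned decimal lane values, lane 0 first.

lane count: 128 div 16 = 8
whilelt: lane j active iff 7+j < 13 → j < 6 → 6 active
vd[0] xor(0x29,0x93) -> 0xba
vd[1] xor(0xeb,0x01) -> 0xea
vd[2] xor(0xc2,0xa6) -> 0x64
vd[3] xor(0x23,0x19) -> 0x3a
vd[4] xor(0x3c,0x02) -> 0x3e
vd[5] xor(0xa6,0x6e) -> 0xc8
vd[6] tail/zero -> 0x00
vd[7] tail/zero -> 0x00

vd = [186, 234, 100, 58, 62, 200, 0, 0]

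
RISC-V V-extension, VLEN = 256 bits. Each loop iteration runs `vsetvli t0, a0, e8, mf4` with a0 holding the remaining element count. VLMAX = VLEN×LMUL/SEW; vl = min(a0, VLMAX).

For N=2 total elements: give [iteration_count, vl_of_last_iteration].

VLMAX = (256 × 1/4) / 8 = 8 lanes
2 elements at 8/iter → 1 passes, remainder 2 on the last

[iterations, last_vl] = [1, 2]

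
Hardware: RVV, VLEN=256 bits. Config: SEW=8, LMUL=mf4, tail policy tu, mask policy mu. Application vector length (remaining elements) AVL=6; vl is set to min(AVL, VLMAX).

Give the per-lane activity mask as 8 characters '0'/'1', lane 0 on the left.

VLMAX = VLEN×LMUL/SEW = 256×1/4/8 = 8
AVL=6 ≤ VLMAX=8, so vl = 6
bits (lane 0 leftmost): 11111100

predicate = 11111100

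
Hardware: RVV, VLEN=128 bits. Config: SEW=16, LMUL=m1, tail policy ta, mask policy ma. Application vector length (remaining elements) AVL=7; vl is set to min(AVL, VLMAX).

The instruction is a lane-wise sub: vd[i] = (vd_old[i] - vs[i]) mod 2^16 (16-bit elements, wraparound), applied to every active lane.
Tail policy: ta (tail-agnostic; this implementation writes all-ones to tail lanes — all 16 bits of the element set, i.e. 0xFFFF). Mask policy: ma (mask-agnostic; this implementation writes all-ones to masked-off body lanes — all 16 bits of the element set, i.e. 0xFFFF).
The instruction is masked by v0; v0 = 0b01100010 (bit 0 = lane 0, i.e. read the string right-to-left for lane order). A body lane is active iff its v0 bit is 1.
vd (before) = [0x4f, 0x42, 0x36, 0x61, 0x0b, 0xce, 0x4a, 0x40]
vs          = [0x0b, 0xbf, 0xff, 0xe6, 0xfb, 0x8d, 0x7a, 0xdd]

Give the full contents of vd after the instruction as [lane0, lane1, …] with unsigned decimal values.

vd = [65535, 65411, 65535, 65535, 65535, 65, 65488, 65535]

VLMAX = VLEN×LMUL/SEW = 128×1/16 = 8
vl = min(AVL, VLMAX) = min(7, 8) = 7
vd[0] mask-off/ones -> 0xffff
vd[1] sub(0x42,0xbf) -> 0xff83
vd[2] mask-off/ones -> 0xffff
vd[3] mask-off/ones -> 0xffff
vd[4] mask-off/ones -> 0xffff
vd[5] sub(0xce,0x8d) -> 0x41
vd[6] sub(0x4a,0x7a) -> 0xffd0
vd[7] tail/ones -> 0xffff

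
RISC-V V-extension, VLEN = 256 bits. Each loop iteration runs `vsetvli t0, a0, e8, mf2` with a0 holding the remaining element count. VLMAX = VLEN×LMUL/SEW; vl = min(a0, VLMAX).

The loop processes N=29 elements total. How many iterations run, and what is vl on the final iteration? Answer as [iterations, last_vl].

VLMAX = (256 × 1/2) / 8 = 16 lanes
29 elements at 16/iter → 2 passes, remainder 13 on the last

[iterations, last_vl] = [2, 13]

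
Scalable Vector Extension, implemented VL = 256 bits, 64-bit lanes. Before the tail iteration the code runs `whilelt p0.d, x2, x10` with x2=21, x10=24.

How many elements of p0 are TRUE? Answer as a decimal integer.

register lanes = 256/64 = 4
active while 21+j < 24, i.e. j ∈ [0,3) capped at 4 ⇒ 3

vl = 3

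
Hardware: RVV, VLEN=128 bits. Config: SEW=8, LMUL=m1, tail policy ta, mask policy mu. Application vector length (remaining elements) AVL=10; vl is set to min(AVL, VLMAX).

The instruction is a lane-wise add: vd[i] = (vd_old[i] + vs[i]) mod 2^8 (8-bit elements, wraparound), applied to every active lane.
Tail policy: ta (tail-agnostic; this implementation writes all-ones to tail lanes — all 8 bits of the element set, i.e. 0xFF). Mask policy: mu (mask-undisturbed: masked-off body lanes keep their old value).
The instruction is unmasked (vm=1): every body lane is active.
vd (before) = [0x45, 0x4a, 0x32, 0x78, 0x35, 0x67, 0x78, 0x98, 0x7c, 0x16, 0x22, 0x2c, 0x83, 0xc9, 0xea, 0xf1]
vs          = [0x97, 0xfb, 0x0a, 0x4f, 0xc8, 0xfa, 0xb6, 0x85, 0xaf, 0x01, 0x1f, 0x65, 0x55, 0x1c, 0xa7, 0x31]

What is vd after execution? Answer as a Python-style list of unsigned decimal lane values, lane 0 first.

lanes per group: 128·1/8 = 16
AVL=10 ≤ VLMAX=16, so vl = 10
vd[0] add(0x45,0x97) -> 0xdc
vd[1] add(0x4a,0xfb) -> 0x45
vd[2] add(0x32,0x0a) -> 0x3c
vd[3] add(0x78,0x4f) -> 0xc7
vd[4] add(0x35,0xc8) -> 0xfd
vd[5] add(0x67,0xfa) -> 0x61
vd[6] add(0x78,0xb6) -> 0x2e
vd[7] add(0x98,0x85) -> 0x1d
vd[8] add(0x7c,0xaf) -> 0x2b
vd[9] add(0x16,0x01) -> 0x17
vd[10] tail/ones -> 0xff
vd[11] tail/ones -> 0xff
vd[12] tail/ones -> 0xff
vd[13] tail/ones -> 0xff
vd[14] tail/ones -> 0xff
vd[15] tail/ones -> 0xff

vd = [220, 69, 60, 199, 253, 97, 46, 29, 43, 23, 255, 255, 255, 255, 255, 255]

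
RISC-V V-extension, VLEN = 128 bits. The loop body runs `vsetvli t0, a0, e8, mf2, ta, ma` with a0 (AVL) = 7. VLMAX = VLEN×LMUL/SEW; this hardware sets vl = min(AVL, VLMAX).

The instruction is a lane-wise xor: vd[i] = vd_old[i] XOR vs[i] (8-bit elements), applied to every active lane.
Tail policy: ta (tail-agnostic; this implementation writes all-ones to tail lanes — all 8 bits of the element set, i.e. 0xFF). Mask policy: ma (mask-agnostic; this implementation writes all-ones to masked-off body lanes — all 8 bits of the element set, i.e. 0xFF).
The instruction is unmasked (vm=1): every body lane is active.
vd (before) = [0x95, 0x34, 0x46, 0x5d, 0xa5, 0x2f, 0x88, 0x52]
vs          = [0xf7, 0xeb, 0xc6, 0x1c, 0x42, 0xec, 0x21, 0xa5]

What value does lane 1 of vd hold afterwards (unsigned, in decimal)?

vd[1] = 223

VLMAX = (128 × 1/2) / 8 = 8 lanes
AVL=7 ≤ VLMAX=8, so vl = 7
[0] xor(0x95,0xf7) = 0x62
[1] xor(0x34,0xeb) = 0xdf
[2] xor(0x46,0xc6) = 0x80
[3] xor(0x5d,0x1c) = 0x41
[4] xor(0xa5,0x42) = 0xe7
[5] xor(0x2f,0xec) = 0xc3
[6] xor(0x88,0x21) = 0xa9
[7] tail/ones = 0xff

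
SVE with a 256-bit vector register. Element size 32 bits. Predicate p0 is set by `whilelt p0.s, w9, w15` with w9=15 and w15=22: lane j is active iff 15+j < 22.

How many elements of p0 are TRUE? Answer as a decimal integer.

lane count: 256 div 32 = 8
p0[j] = (15+j < 22); true for j=0..6 → 7 lanes set

vl = 7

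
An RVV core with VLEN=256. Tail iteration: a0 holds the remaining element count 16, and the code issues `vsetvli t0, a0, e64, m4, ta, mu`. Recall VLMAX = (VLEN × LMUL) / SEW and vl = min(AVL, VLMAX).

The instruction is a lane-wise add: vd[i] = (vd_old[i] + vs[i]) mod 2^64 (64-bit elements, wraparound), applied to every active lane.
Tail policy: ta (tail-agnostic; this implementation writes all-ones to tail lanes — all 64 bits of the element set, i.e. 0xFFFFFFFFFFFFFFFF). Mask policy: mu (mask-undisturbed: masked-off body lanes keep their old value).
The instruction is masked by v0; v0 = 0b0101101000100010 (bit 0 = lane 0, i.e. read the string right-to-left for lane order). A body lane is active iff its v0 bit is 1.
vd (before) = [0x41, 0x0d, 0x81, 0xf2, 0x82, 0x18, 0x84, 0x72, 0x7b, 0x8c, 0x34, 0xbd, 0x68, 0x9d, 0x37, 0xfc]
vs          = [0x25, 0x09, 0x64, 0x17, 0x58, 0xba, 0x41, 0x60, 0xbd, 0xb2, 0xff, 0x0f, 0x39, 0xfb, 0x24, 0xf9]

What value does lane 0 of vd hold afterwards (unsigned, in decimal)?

VLMAX = (256 × 4) / 64 = 16 lanes
AVL=16 ≤ VLMAX=16, so vl = 16
vd[0] mask-off/keep -> 0x41
vd[1] add(0x0d,0x09) -> 0x16
vd[2] mask-off/keep -> 0x81
vd[3] mask-off/keep -> 0xf2
vd[4] mask-off/keep -> 0x82
vd[5] add(0x18,0xba) -> 0xd2
vd[6] mask-off/keep -> 0x84
vd[7] mask-off/keep -> 0x72
vd[8] mask-off/keep -> 0x7b
vd[9] add(0x8c,0xb2) -> 0x13e
vd[10] mask-off/keep -> 0x34
vd[11] add(0xbd,0x0f) -> 0xcc
vd[12] add(0x68,0x39) -> 0xa1
vd[13] mask-off/keep -> 0x9d
vd[14] add(0x37,0x24) -> 0x5b
vd[15] mask-off/keep -> 0xfc

vd[0] = 65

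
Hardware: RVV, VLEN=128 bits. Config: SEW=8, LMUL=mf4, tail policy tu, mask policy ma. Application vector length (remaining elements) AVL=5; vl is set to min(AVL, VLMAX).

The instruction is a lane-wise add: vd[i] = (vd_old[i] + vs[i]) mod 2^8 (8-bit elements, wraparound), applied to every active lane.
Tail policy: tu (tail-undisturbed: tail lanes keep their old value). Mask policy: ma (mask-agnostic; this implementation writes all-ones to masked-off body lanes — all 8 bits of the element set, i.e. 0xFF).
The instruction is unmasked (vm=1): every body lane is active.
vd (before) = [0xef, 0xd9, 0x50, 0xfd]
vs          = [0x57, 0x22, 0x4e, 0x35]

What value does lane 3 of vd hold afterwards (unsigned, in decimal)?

vd[3] = 50

VLMAX = VLEN×LMUL/SEW = 128×1/4/8 = 4
vl = min(AVL, VLMAX) = min(5, 4) = 4
[0] add(0xef,0x57) = 0x46
[1] add(0xd9,0x22) = 0xfb
[2] add(0x50,0x4e) = 0x9e
[3] add(0xfd,0x35) = 0x32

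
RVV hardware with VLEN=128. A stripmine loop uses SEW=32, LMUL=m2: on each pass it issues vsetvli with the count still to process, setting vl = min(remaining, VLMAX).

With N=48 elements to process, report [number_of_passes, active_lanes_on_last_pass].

[iterations, last_vl] = [6, 8]

lanes per group: 128·2/32 = 8
N=48: ⌈48/8⌉ = 6 iters; last vl = 48 − 5×8 = 8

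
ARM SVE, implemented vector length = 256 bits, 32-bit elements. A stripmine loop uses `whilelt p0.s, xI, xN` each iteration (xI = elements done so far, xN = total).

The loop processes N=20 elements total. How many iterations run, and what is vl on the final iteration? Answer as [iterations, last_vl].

[iterations, last_vl] = [3, 4]

register lanes = 256/32 = 8
N=20: ⌈20/8⌉ = 3 iters; last vl = 20 − 2×8 = 4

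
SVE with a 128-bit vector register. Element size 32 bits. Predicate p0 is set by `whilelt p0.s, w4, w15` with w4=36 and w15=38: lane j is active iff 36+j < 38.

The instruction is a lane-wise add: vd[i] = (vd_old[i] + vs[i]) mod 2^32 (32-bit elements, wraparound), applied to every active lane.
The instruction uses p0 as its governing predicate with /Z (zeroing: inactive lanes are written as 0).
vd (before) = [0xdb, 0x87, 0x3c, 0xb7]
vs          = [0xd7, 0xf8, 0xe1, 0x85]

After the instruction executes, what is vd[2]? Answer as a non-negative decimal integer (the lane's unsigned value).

vd[2] = 0

register lanes = 128/32 = 4
p0[j] = (36+j < 38); true for j=0..1 → 2 lanes set
lane  0: add(0xdb,0xd7) ⇒ 0x1b2
lane  1: add(0x87,0xf8) ⇒ 0x17f
lane  2: tail/zero ⇒ 0x00
lane  3: tail/zero ⇒ 0x00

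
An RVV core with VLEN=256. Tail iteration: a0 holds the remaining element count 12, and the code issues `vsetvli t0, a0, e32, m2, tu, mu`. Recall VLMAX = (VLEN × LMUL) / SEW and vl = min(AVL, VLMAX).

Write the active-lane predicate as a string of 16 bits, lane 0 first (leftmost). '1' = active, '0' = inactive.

VLMAX = (256 × 2) / 32 = 16 lanes
vl = min(AVL, VLMAX) = min(12, 16) = 12
bits (lane 0 leftmost): 1111111111110000

predicate = 1111111111110000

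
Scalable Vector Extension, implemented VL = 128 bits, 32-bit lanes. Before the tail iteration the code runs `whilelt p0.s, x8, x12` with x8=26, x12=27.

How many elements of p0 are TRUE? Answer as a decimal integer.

128-bit reg / 32-bit elem → 4 lanes
active while 26+j < 27, i.e. j ∈ [0,1) capped at 4 ⇒ 1

vl = 1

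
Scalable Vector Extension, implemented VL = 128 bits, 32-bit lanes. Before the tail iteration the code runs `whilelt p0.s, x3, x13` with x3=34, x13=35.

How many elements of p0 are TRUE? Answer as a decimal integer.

vl = 1

128-bit reg / 32-bit elem → 4 lanes
whilelt: lane j active iff 34+j < 35 → j < 1 → 1 active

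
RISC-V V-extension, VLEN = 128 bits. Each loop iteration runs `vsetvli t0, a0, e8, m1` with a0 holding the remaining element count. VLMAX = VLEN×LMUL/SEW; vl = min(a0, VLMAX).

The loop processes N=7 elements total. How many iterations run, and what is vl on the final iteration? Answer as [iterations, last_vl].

VLMAX = (128 × 1) / 8 = 16 lanes
N=7: ⌈7/16⌉ = 1 iters; last vl = 7 − 0×16 = 7

[iterations, last_vl] = [1, 7]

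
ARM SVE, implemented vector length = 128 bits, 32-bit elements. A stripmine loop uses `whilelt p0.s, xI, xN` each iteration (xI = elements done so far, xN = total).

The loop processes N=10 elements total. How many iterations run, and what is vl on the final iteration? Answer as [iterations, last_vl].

lane count: 128 div 32 = 4
N=10: ⌈10/4⌉ = 3 iters; last vl = 10 − 2×4 = 2

[iterations, last_vl] = [3, 2]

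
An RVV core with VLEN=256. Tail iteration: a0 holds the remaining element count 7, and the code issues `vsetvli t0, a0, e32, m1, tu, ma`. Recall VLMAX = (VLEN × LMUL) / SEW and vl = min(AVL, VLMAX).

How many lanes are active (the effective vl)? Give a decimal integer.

VLMAX = VLEN×LMUL/SEW = 256×1/32 = 8
vl ← min(7, 8) = 7

vl = 7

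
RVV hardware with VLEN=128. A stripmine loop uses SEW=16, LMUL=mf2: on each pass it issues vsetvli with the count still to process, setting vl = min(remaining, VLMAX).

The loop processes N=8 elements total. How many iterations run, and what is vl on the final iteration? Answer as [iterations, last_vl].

[iterations, last_vl] = [2, 4]

VLMAX = (128 × 1/2) / 16 = 4 lanes
iterations = ceil(8/4) = 2; final-pass vl = 4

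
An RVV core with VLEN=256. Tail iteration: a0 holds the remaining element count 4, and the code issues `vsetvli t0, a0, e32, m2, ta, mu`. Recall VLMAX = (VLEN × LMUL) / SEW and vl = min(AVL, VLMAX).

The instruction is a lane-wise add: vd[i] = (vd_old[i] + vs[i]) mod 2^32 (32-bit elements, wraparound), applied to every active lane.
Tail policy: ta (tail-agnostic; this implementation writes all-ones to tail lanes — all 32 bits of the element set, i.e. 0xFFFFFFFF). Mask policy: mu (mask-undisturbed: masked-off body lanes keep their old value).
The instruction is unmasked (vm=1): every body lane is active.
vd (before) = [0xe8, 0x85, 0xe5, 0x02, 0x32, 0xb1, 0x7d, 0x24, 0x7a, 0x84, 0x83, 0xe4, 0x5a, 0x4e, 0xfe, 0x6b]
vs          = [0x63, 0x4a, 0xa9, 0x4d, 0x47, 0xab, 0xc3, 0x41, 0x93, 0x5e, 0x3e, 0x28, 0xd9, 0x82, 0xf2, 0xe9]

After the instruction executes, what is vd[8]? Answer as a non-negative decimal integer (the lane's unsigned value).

VLMAX = VLEN×LMUL/SEW = 256×2/32 = 16
vl = min(AVL, VLMAX) = min(4, 16) = 4
vd[0] add(0xe8,0x63) -> 0x14b
vd[1] add(0x85,0x4a) -> 0xcf
vd[2] add(0xe5,0xa9) -> 0x18e
vd[3] add(0x02,0x4d) -> 0x4f
vd[4] tail/ones -> 0xffffffff
vd[5] tail/ones -> 0xffffffff
vd[6] tail/ones -> 0xffffffff
vd[7] tail/ones -> 0xffffffff
vd[8] tail/ones -> 0xffffffff
vd[9] tail/ones -> 0xffffffff
vd[10] tail/ones -> 0xffffffff
vd[11] tail/ones -> 0xffffffff
vd[12] tail/ones -> 0xffffffff
vd[13] tail/ones -> 0xffffffff
vd[14] tail/ones -> 0xffffffff
vd[15] tail/ones -> 0xffffffff

vd[8] = 4294967295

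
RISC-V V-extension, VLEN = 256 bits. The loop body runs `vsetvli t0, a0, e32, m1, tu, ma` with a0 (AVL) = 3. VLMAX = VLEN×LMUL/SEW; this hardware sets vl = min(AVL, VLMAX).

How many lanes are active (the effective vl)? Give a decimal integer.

vl = 3

VLMAX = VLEN×LMUL/SEW = 256×1/32 = 8
vl ← min(3, 8) = 3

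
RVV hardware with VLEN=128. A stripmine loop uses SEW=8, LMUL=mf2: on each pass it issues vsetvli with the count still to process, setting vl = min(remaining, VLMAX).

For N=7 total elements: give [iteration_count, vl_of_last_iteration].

lanes per group: 128·1/2/8 = 8
N=7: ⌈7/8⌉ = 1 iters; last vl = 7 − 0×8 = 7

[iterations, last_vl] = [1, 7]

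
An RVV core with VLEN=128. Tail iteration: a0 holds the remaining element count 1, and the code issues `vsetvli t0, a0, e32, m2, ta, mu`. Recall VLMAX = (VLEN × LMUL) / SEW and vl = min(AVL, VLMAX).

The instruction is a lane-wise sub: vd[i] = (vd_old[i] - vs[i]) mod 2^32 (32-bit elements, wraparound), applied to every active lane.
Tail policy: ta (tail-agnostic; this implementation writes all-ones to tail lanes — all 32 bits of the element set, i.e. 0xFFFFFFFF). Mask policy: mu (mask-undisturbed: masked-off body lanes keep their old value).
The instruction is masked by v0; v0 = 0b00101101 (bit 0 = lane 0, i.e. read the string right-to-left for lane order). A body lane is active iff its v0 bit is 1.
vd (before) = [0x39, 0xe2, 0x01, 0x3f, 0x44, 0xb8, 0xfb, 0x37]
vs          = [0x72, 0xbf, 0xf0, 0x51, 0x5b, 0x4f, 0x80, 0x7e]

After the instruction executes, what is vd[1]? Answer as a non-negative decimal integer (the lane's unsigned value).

vd[1] = 4294967295

VLMAX = VLEN×LMUL/SEW = 128×2/32 = 8
vl = min(AVL, VLMAX) = min(1, 8) = 1
  i=0: sub(0x39,0x72) → 4294967239
  i=1: tail/ones → 4294967295
  i=2: tail/ones → 4294967295
  i=3: tail/ones → 4294967295
  i=4: tail/ones → 4294967295
  i=5: tail/ones → 4294967295
  i=6: tail/ones → 4294967295
  i=7: tail/ones → 4294967295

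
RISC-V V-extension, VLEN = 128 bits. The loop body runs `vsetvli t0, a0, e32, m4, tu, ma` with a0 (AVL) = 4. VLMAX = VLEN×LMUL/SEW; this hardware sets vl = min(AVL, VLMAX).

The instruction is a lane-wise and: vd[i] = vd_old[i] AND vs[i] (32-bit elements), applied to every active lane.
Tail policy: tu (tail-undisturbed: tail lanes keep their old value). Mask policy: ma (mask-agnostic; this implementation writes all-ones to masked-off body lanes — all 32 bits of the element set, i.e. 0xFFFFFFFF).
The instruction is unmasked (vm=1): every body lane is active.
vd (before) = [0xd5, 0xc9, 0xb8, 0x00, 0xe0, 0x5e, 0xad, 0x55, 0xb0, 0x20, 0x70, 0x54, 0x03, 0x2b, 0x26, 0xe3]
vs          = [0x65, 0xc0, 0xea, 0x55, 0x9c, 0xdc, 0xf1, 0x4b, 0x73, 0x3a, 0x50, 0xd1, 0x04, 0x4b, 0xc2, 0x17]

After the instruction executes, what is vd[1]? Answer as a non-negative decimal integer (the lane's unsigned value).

lanes per group: 128·4/32 = 16
vl = min(AVL, VLMAX) = min(4, 16) = 4
  i=0: and(0xd5,0x65) → 69
  i=1: and(0xc9,0xc0) → 192
  i=2: and(0xb8,0xea) → 168
  i=3: and(0x00,0x55) → 0
  i=4: tail/keep → 224
  i=5: tail/keep → 94
  i=6: tail/keep → 173
  i=7: tail/keep → 85
  i=8: tail/keep → 176
  i=9: tail/keep → 32
  i=10: tail/keep → 112
  i=11: tail/keep → 84
  i=12: tail/keep → 3
  i=13: tail/keep → 43
  i=14: tail/keep → 38
  i=15: tail/keep → 227

vd[1] = 192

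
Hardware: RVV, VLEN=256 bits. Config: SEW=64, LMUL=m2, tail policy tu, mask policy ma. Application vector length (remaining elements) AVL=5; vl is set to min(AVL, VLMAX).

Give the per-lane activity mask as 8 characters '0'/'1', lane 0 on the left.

predicate = 11111000

VLMAX = (256 × 2) / 64 = 8 lanes
AVL=5 ≤ VLMAX=8, so vl = 5
bits (lane 0 leftmost): 11111000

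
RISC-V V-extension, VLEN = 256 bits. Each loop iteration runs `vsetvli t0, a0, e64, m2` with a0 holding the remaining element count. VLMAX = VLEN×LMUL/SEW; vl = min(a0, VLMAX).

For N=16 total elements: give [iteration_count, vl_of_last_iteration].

VLMAX = VLEN×LMUL/SEW = 256×2/64 = 8
N=16: ⌈16/8⌉ = 2 iters; last vl = 16 − 1×8 = 8

[iterations, last_vl] = [2, 8]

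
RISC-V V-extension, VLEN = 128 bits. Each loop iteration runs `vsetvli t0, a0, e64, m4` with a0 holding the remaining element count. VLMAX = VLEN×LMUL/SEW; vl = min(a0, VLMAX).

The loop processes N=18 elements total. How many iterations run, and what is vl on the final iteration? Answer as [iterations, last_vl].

lanes per group: 128·4/64 = 8
18 elements at 8/iter → 3 passes, remainder 2 on the last

[iterations, last_vl] = [3, 2]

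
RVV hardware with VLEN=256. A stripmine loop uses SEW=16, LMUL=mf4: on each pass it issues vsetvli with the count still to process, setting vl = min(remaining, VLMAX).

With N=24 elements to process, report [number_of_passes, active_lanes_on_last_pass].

lanes per group: 256·1/4/16 = 4
iterations = ceil(24/4) = 6; final-pass vl = 4

[iterations, last_vl] = [6, 4]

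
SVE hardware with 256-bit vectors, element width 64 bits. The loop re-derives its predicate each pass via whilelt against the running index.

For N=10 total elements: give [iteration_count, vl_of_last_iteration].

256-bit reg / 64-bit elem → 4 lanes
N=10: ⌈10/4⌉ = 3 iters; last vl = 10 − 2×4 = 2

[iterations, last_vl] = [3, 2]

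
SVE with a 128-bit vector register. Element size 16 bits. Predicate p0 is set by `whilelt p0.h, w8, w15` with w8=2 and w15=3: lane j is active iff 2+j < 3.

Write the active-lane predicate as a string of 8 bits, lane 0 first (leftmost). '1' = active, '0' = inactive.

predicate = 10000000

128-bit reg / 16-bit elem → 8 lanes
active while 2+j < 3, i.e. j ∈ [0,1) capped at 8 ⇒ 1
bits (lane 0 leftmost): 10000000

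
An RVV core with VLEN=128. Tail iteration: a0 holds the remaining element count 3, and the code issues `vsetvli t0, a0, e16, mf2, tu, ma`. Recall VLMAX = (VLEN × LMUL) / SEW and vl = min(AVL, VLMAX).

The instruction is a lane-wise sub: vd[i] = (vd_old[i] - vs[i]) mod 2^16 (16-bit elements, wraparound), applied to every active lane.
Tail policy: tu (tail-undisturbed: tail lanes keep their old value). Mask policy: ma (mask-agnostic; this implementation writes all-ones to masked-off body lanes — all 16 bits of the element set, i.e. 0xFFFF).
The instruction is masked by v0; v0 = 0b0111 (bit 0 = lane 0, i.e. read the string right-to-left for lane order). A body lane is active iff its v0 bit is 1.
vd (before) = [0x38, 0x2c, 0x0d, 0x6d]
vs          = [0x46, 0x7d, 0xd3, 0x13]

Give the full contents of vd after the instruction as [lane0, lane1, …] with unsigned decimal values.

vd = [65522, 65455, 65338, 109]

lanes per group: 128·1/2/16 = 4
vl = min(AVL, VLMAX) = min(3, 4) = 3
lane  0: sub(0x38,0x46) ⇒ 0xfff2
lane  1: sub(0x2c,0x7d) ⇒ 0xffaf
lane  2: sub(0x0d,0xd3) ⇒ 0xff3a
lane  3: tail/keep ⇒ 0x6d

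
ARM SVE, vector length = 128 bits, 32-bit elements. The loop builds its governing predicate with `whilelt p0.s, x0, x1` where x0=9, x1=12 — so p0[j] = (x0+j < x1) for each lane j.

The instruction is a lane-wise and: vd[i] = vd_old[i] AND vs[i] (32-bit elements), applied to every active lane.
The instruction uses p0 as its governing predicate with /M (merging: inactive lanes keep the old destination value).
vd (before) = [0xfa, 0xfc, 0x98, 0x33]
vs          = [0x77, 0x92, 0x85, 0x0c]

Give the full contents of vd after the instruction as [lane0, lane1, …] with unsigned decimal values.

vd = [114, 144, 128, 51]

register lanes = 128/32 = 4
whilelt: lane j active iff 9+j < 12 → j < 3 → 3 active
[0] and(0xfa,0x77) = 0x72
[1] and(0xfc,0x92) = 0x90
[2] and(0x98,0x85) = 0x80
[3] tail/keep = 0x33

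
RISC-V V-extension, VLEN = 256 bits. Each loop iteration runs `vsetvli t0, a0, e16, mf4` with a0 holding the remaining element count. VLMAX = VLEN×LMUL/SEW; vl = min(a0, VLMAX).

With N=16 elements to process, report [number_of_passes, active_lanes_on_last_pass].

[iterations, last_vl] = [4, 4]

VLMAX = (256 × 1/4) / 16 = 4 lanes
iterations = ceil(16/4) = 4; final-pass vl = 4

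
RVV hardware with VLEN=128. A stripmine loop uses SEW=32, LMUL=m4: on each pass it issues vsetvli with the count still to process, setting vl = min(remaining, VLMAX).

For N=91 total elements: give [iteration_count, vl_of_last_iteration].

VLMAX = VLEN×LMUL/SEW = 128×4/32 = 16
N=91: ⌈91/16⌉ = 6 iters; last vl = 91 − 5×16 = 11

[iterations, last_vl] = [6, 11]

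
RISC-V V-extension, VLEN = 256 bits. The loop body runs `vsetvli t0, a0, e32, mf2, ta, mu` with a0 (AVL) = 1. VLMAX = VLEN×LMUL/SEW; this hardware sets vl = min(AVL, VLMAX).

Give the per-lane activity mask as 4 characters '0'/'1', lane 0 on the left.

predicate = 1000

VLMAX = (256 × 1/2) / 32 = 4 lanes
vl = min(AVL, VLMAX) = min(1, 4) = 1
bits (lane 0 leftmost): 1000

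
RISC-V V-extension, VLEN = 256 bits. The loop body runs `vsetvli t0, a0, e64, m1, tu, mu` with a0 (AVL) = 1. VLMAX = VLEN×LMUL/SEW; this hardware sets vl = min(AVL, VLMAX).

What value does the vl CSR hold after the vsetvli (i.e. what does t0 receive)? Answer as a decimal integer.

lanes per group: 256·1/64 = 4
vl = min(AVL, VLMAX) = min(1, 4) = 1

vl = 1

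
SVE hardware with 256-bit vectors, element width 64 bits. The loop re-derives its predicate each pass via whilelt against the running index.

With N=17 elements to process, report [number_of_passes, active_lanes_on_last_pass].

[iterations, last_vl] = [5, 1]

register lanes = 256/64 = 4
iterations = ceil(17/4) = 5; final-pass vl = 1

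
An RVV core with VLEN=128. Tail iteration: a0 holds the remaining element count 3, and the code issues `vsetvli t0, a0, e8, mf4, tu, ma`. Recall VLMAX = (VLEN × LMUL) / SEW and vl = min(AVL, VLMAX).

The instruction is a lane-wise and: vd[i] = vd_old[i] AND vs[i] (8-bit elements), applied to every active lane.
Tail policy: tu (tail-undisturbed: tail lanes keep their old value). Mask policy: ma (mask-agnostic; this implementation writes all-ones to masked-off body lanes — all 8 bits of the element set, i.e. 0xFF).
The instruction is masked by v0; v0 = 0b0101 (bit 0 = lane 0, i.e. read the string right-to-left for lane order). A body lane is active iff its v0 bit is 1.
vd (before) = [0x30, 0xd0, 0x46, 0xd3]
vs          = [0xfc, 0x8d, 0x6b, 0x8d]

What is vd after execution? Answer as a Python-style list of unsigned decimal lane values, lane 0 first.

VLMAX = VLEN×LMUL/SEW = 128×1/4/8 = 4
vl ← min(3, 4) = 3
  i=0: and(0x30,0xfc) → 48
  i=1: mask-off/ones → 255
  i=2: and(0x46,0x6b) → 66
  i=3: tail/keep → 211

vd = [48, 255, 66, 211]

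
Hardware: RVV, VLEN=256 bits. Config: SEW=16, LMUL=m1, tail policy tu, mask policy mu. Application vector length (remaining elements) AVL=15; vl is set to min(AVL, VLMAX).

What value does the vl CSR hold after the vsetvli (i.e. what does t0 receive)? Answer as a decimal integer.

vl = 15

lanes per group: 256·1/16 = 16
vl ← min(15, 16) = 15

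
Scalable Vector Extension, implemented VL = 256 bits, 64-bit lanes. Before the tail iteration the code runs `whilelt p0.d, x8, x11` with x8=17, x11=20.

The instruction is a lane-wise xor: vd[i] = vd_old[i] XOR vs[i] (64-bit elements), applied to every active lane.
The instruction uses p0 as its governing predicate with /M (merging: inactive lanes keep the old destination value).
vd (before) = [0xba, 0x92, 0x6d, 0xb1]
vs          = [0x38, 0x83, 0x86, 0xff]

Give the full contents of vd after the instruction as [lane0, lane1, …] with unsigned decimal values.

vd = [130, 17, 235, 177]

lane count: 256 div 64 = 4
p0[j] = (17+j < 20); true for j=0..2 → 3 lanes set
[0] xor(0xba,0x38) = 0x82
[1] xor(0x92,0x83) = 0x11
[2] xor(0x6d,0x86) = 0xeb
[3] tail/keep = 0xb1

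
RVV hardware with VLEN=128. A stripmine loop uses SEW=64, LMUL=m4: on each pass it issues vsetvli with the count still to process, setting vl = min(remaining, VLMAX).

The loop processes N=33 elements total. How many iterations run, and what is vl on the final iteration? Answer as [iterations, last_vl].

lanes per group: 128·4/64 = 8
33 elements at 8/iter → 5 passes, remainder 1 on the last

[iterations, last_vl] = [5, 1]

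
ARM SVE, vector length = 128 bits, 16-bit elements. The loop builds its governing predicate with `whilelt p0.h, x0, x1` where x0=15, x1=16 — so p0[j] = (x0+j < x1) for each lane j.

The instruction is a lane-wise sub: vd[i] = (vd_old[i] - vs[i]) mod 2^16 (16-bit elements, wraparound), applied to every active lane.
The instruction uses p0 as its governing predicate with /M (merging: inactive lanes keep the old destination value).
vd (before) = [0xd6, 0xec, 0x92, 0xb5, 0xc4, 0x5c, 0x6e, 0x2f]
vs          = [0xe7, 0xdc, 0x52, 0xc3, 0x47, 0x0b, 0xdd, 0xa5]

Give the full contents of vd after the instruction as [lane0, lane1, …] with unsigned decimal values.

vd = [65519, 236, 146, 181, 196, 92, 110, 47]

lane count: 128 div 16 = 8
whilelt: lane j active iff 15+j < 16 → j < 1 → 1 active
[0] sub(0xd6,0xe7) = 0xffef
[1] tail/keep = 0xec
[2] tail/keep = 0x92
[3] tail/keep = 0xb5
[4] tail/keep = 0xc4
[5] tail/keep = 0x5c
[6] tail/keep = 0x6e
[7] tail/keep = 0x2f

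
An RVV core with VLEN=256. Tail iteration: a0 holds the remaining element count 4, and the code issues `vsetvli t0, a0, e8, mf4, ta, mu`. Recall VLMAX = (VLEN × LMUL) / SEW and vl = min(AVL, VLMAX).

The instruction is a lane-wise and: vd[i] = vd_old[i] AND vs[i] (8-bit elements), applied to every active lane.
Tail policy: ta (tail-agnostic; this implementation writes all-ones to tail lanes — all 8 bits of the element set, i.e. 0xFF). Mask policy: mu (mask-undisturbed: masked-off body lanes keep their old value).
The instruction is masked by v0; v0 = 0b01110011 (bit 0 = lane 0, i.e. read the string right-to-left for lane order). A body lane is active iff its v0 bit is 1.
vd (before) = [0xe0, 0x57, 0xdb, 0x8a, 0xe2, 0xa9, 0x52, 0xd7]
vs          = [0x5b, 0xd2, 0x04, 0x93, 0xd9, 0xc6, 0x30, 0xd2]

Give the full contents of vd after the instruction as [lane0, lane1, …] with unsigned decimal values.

VLMAX = VLEN×LMUL/SEW = 256×1/4/8 = 8
AVL=4 ≤ VLMAX=8, so vl = 4
[0] and(0xe0,0x5b) = 0x40
[1] and(0x57,0xd2) = 0x52
[2] mask-off/keep = 0xdb
[3] mask-off/keep = 0x8a
[4] tail/ones = 0xff
[5] tail/ones = 0xff
[6] tail/ones = 0xff
[7] tail/ones = 0xff

vd = [64, 82, 219, 138, 255, 255, 255, 255]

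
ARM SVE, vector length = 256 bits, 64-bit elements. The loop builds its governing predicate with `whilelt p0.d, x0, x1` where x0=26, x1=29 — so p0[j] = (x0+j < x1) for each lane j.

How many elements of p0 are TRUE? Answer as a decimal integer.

vl = 3

lane count: 256 div 64 = 4
whilelt: lane j active iff 26+j < 29 → j < 3 → 3 active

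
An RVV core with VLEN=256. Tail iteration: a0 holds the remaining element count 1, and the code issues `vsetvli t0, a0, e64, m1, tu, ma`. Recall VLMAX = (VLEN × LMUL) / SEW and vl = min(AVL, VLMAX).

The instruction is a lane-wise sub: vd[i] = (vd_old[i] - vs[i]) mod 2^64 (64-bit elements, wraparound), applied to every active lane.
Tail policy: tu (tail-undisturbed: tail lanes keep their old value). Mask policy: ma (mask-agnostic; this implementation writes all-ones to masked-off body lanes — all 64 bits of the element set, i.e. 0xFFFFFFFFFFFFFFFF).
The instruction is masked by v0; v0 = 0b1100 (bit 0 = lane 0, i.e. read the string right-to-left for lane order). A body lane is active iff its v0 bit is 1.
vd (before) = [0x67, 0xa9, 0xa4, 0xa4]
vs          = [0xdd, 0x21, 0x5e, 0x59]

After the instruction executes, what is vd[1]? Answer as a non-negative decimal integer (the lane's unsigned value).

VLMAX = (256 × 1) / 64 = 4 lanes
vl = min(AVL, VLMAX) = min(1, 4) = 1
lane  0: mask-off/ones ⇒ 0xffffffffffffffff
lane  1: tail/keep ⇒ 0xa9
lane  2: tail/keep ⇒ 0xa4
lane  3: tail/keep ⇒ 0xa4

vd[1] = 169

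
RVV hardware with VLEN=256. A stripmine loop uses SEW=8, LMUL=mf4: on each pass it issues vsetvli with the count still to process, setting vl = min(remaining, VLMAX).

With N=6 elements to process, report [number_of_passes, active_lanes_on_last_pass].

VLMAX = VLEN×LMUL/SEW = 256×1/4/8 = 8
6 elements at 8/iter → 1 passes, remainder 6 on the last

[iterations, last_vl] = [1, 6]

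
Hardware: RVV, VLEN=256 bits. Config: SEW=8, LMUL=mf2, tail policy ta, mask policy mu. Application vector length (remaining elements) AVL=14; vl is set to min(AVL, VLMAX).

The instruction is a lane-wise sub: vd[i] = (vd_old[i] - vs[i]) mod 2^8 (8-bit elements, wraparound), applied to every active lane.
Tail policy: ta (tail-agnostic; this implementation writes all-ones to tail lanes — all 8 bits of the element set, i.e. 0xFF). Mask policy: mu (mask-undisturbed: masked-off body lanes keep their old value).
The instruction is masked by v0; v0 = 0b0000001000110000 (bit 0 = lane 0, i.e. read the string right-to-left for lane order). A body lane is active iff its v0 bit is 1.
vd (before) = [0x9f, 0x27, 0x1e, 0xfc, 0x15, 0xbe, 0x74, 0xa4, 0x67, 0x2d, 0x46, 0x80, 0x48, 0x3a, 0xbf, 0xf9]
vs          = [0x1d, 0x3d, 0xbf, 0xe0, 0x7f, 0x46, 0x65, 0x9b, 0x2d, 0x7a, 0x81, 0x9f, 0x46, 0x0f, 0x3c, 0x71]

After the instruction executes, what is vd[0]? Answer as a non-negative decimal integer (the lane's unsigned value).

vd[0] = 159

VLMAX = VLEN×LMUL/SEW = 256×1/2/8 = 16
vl = min(AVL, VLMAX) = min(14, 16) = 14
  i=0: mask-off/keep → 159
  i=1: mask-off/keep → 39
  i=2: mask-off/keep → 30
  i=3: mask-off/keep → 252
  i=4: sub(0x15,0x7f) → 150
  i=5: sub(0xbe,0x46) → 120
  i=6: mask-off/keep → 116
  i=7: mask-off/keep → 164
  i=8: mask-off/keep → 103
  i=9: sub(0x2d,0x7a) → 179
  i=10: mask-off/keep → 70
  i=11: mask-off/keep → 128
  i=12: mask-off/keep → 72
  i=13: mask-off/keep → 58
  i=14: tail/ones → 255
  i=15: tail/ones → 255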